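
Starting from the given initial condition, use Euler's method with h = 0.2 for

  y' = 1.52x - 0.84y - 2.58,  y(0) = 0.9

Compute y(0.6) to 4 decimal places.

-0.6120

Euler: y_{n+1} = y_n + h·f(x_n, y_n).
x=0.000000, y=0.900000: f=-3.336000 → y ← 0.900000 + 0.2·(-3.336000) = 0.232800
x=0.200000, y=0.232800: f=-2.471552 → y ← 0.232800 + 0.2·(-2.471552) = -0.261510
x=0.400000, y=-0.261510: f=-1.752331 → y ← -0.261510 + 0.2·(-1.752331) = -0.611977
y(0.6) ≈ -0.6120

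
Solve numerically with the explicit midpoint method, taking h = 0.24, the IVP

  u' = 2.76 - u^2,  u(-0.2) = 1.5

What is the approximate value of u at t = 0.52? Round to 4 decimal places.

1.6386

Midpoint: k1 = f(t_n, u_n); k2 = f(t_n + h/2, u_n + (h/2)·k1); u_{n+1} = u_n + h·k2.
t=-0.200000, u=1.500000:
  k1 = f(-0.200000, 1.500000) = 0.510000
  k2 = f(-0.080000, 1.561200) = 0.322655
  u ← 1.500000 + 0.24·0.322655 = 1.577437
t=0.040000, u=1.577437:
  k1 = f(0.040000, 1.577437) = 0.271692
  k2 = f(0.160000, 1.610040) = 0.167771
  u ← 1.577437 + 0.24·0.167771 = 1.617702
t=0.280000, u=1.617702:
  k1 = f(0.280000, 1.617702) = 0.143040
  k2 = f(0.400000, 1.634867) = 0.087210
  u ← 1.617702 + 0.24·0.087210 = 1.638633
u(0.52) ≈ 1.6386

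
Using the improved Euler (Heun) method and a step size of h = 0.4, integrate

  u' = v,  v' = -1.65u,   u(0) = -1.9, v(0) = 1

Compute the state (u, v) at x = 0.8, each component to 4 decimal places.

-0.2355, 2.6664

Heun on (u,v): k1 = f(x_n, state_n); k2 = f(x_n + h, state_n + h·k1); state_{n+1} = state_n + (h/2)·(k1 + k2).
0.000000: (-1.900000, 1.000000)
  k1 = (1.000000, 3.135000)
  predictor → (-1.500000, 2.254000)
  k2 = (2.254000, 2.475000)
  → (-1.249200, 2.122000)
0.400000: (-1.249200, 2.122000)
  k1 = (2.122000, 2.061180)
  predictor → (-0.400400, 2.946472)
  k2 = (2.946472, 0.660660)
  → (-0.235506, 2.666368)
(u(0.8), v(0.8)) ≈ (-0.2355, 2.6664)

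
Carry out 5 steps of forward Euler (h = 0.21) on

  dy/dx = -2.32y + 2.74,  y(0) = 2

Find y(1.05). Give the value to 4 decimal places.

Euler: y_{n+1} = y_n + h·f(x_n, y_n).
x=0.000000, y=2.000000: f=-1.900000 → y ← 2.000000 + 0.21·(-1.900000) = 1.601000
x=0.210000, y=1.601000: f=-0.974320 → y ← 1.601000 + 0.21·(-0.974320) = 1.396393
x=0.420000, y=1.396393: f=-0.499631 → y ← 1.396393 + 0.21·(-0.499631) = 1.291470
x=0.630000, y=1.291470: f=-0.256211 → y ← 1.291470 + 0.21·(-0.256211) = 1.237666
x=0.840000, y=1.237666: f=-0.131385 → y ← 1.237666 + 0.21·(-0.131385) = 1.210075
y(1.05) ≈ 1.2101

1.2101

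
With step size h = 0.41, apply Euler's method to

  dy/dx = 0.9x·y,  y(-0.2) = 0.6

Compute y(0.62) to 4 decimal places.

0.5988

Euler: y_{n+1} = y_n + h·f(x_n, y_n).
x=-0.200000, y=0.600000: f=-0.108000 → y ← 0.600000 + 0.41·(-0.108000) = 0.555720
x=0.210000, y=0.555720: f=0.105031 → y ← 0.555720 + 0.41·0.105031 = 0.598783
y(0.62) ≈ 0.5988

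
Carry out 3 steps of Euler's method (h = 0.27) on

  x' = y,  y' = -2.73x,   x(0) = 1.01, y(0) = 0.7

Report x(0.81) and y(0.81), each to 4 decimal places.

0.9364, -1.8032

Euler on (x,y): x_{n+1} = x_n + h·x', y_{n+1} = y_n + h·y'.
0.000000: (1.010000, 0.700000); f=(0.700000, -2.757300) → (1.199000, -0.044471)
0.270000: (1.199000, -0.044471); f=(-0.044471, -3.273270) → (1.186993, -0.928254)
0.540000: (1.186993, -0.928254); f=(-0.928254, -3.240490) → (0.936364, -1.803186)
(x(0.81), y(0.81)) ≈ (0.9364, -1.8032)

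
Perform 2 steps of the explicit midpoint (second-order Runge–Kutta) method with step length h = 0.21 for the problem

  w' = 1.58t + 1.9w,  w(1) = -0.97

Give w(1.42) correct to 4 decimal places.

Midpoint: k1 = f(t_n, w_n); k2 = f(t_n + h/2, w_n + (h/2)·k1); w_{n+1} = w_n + h·k2.
t=1.000000, w=-0.970000:
  k1 = f(1.000000, -0.970000) = -0.263000
  k2 = f(1.105000, -0.997615) = -0.149568
  w ← -0.970000 + 0.21·(-0.149568) = -1.001409
t=1.210000, w=-1.001409:
  k1 = f(1.210000, -1.001409) = 0.009122
  k2 = f(1.315000, -1.000452) = 0.176842
  w ← -1.001409 + 0.21·0.176842 = -0.964273
w(1.42) ≈ -0.9643

-0.9643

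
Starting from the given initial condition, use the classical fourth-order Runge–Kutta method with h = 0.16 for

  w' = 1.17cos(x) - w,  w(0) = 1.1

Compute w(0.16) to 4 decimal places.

RK4: k1 = f(x_n, w_n); k2 = f(x_n + h/2, w_n + (h/2)·k1); k3 = f(x_n + h/2, w_n + (h/2)·k2); k4 = f(x_n + h, w_n + h·k3); w_{n+1} = w_n + (h/6)·(k1 + 2k2 + 2k3 + k4).
x=0.000000, w=1.100000:
  k1 = f(0.000000, 1.100000) = 0.070000
  k2 = f(0.080000, 1.105600) = 0.060658
  k3 = f(0.080000, 1.104853) = 0.061405
  k4 = f(0.160000, 1.109825) = 0.045231
  w ← 1.100000 + (0.16/6)·(k1 + 2k2 + 2k3 + k4) = 1.109583
w(0.16) ≈ 1.1096

1.1096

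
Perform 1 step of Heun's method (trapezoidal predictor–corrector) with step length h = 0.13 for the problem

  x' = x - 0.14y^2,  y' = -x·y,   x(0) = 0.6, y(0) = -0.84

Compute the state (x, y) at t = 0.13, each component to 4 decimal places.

Heun on (x,y): k1 = f(t_n, state_n); k2 = f(t_n + h, state_n + h·k1); state_{n+1} = state_n + (h/2)·(k1 + k2).
0.000000: (0.600000, -0.840000)
  k1 = (0.501216, 0.504000)
  predictor → (0.665158, -0.774480)
  k2 = (0.581183, 0.515152)
  → (0.670356, -0.773755)
(x(0.13), y(0.13)) ≈ (0.6704, -0.7738)

0.6704, -0.7738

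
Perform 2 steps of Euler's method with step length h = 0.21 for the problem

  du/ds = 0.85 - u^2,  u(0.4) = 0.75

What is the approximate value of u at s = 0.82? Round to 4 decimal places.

Euler: u_{n+1} = u_n + h·f(s_n, u_n).
s=0.400000, u=0.750000: f=0.287500 → u ← 0.750000 + 0.21·0.287500 = 0.810375
s=0.610000, u=0.810375: f=0.193292 → u ← 0.810375 + 0.21·0.193292 = 0.850966
u(0.82) ≈ 0.8510

0.8510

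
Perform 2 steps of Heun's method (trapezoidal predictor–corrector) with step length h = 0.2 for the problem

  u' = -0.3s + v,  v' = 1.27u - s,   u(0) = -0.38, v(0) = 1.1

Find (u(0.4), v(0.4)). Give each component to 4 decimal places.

Heun on (u,v): k1 = f(s_n, state_n); k2 = f(s_n + h, state_n + h·k1); state_{n+1} = state_n + (h/2)·(k1 + k2).
0.000000: (-0.380000, 1.100000)
  k1 = (1.100000, -0.482600)
  predictor → (-0.160000, 1.003480)
  k2 = (0.943480, -0.403200)
  → (-0.175652, 1.011420)
0.200000: (-0.175652, 1.011420)
  k1 = (0.951420, -0.423078)
  predictor → (0.014632, 0.926804)
  k2 = (0.806804, -0.381417)
  → (0.000170, 0.930970)
(u(0.4), v(0.4)) ≈ (0.0002, 0.9310)

0.0002, 0.9310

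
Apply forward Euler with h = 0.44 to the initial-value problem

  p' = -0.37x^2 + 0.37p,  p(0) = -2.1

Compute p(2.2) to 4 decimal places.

Euler: p_{n+1} = p_n + h·f(x_n, p_n).
x=0.000000, p=-2.100000: f=-0.777000 → p ← -2.100000 + 0.44·(-0.777000) = -2.441880
x=0.440000, p=-2.441880: f=-0.975128 → p ← -2.441880 + 0.44·(-0.975128) = -2.870936
x=0.880000, p=-2.870936: f=-1.348774 → p ← -2.870936 + 0.44·(-1.348774) = -3.464397
x=1.320000, p=-3.464397: f=-1.926515 → p ← -3.464397 + 0.44·(-1.926515) = -4.312063
x=1.760000, p=-4.312063: f=-2.741575 → p ← -4.312063 + 0.44·(-2.741575) = -5.518357
p(2.2) ≈ -5.5184

-5.5184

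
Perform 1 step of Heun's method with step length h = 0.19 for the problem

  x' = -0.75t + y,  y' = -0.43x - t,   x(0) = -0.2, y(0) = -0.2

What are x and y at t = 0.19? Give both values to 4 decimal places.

Heun on (x,y): k1 = f(t_n, state_n); k2 = f(t_n + h, state_n + h·k1); state_{n+1} = state_n + (h/2)·(k1 + k2).
0.000000: (-0.200000, -0.200000)
  k1 = (-0.200000, 0.086000)
  predictor → (-0.238000, -0.183660)
  k2 = (-0.326160, -0.087660)
  → (-0.249985, -0.200158)
(x(0.19), y(0.19)) ≈ (-0.2500, -0.2002)

-0.2500, -0.2002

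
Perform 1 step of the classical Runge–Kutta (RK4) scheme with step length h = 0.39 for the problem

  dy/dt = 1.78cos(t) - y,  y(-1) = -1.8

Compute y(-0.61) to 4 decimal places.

RK4: k1 = f(t_n, y_n); k2 = f(t_n + h/2, y_n + (h/2)·k1); k3 = f(t_n + h/2, y_n + (h/2)·k2); k4 = f(t_n + h, y_n + h·k3); y_{n+1} = y_n + (h/6)·(k1 + 2k2 + 2k3 + k4).
t=-1.000000, y=-1.800000:
  k1 = f(-1.000000, -1.800000) = 2.761738
  k2 = f(-0.805000, -1.261461) = 2.495199
  k3 = f(-0.805000, -1.313436) = 2.547174
  k4 = f(-0.610000, -0.806602) = 2.265576
  y ← -1.800000 + (0.39/6)·(k1 + 2k2 + 2k3 + k4) = -0.817716
y(-0.61) ≈ -0.8177

-0.8177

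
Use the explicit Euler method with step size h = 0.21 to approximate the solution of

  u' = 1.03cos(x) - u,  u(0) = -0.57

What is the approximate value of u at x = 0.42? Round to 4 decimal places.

0.0267

Euler: u_{n+1} = u_n + h·f(x_n, u_n).
x=0.000000, u=-0.570000: f=1.600000 → u ← -0.570000 + 0.21·1.600000 = -0.234000
x=0.210000, u=-0.234000: f=1.241372 → u ← -0.234000 + 0.21·1.241372 = 0.026688
u(0.42) ≈ 0.0267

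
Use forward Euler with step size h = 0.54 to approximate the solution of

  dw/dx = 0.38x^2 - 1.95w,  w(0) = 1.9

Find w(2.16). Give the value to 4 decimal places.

0.5260

Euler: w_{n+1} = w_n + h·f(x_n, w_n).
x=0.000000, w=1.900000: f=-3.705000 → w ← 1.900000 + 0.54·(-3.705000) = -0.100700
x=0.540000, w=-0.100700: f=0.307173 → w ← -0.100700 + 0.54·0.307173 = 0.065173
x=1.080000, w=0.065173: f=0.316144 → w ← 0.065173 + 0.54·0.316144 = 0.235891
x=1.620000, w=0.235891: f=0.537284 → w ← 0.235891 + 0.54·0.537284 = 0.526025
w(2.16) ≈ 0.5260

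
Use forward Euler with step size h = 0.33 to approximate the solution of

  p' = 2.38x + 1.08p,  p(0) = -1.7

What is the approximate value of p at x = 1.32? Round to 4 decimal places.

Euler: p_{n+1} = p_n + h·f(x_n, p_n).
x=0.000000, p=-1.700000: f=-1.836000 → p ← -1.700000 + 0.33·(-1.836000) = -2.305880
x=0.330000, p=-2.305880: f=-1.704950 → p ← -2.305880 + 0.33·(-1.704950) = -2.868514
x=0.660000, p=-2.868514: f=-1.527195 → p ← -2.868514 + 0.33·(-1.527195) = -3.372488
x=0.990000, p=-3.372488: f=-1.286087 → p ← -3.372488 + 0.33·(-1.286087) = -3.796897
p(1.32) ≈ -3.7969

-3.7969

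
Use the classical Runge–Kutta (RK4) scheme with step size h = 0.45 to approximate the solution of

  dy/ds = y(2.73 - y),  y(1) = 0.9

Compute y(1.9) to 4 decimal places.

2.3215

RK4: k1 = f(s_n, y_n); k2 = f(s_n + h/2, y_n + (h/2)·k1); k3 = f(s_n + h/2, y_n + (h/2)·k2); k4 = f(s_n + h, y_n + h·k3); y_{n+1} = y_n + (h/6)·(k1 + 2k2 + 2k3 + k4).
s=1.000000, y=0.900000:
  k1 = f(1.000000, 0.900000) = 1.647000
  k2 = f(1.225000, 1.270575) = 1.854309
  k3 = f(1.225000, 1.317220) = 1.860942
  k4 = f(1.450000, 1.737424) = 1.724525
  y ← 0.900000 + (0.45/6)·(k1 + 2k2 + 2k3 + k4) = 1.710152
s=1.450000, y=1.710152:
  k1 = f(1.450000, 1.710152) = 1.744095
  k2 = f(1.675000, 2.102573) = 1.319210
  k3 = f(1.675000, 2.006974) = 1.451094
  k4 = f(1.900000, 2.363144) = 0.866933
  y ← 1.710152 + (0.45/6)·(k1 + 2k2 + 2k3 + k4) = 2.321525
y(1.9) ≈ 2.3215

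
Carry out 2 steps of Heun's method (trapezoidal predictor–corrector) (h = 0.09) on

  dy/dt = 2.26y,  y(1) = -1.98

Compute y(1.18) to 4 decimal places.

Heun: k1 = f(t_n, y_n); k2 = f(t_n + h, y_n + h·k1); y_{n+1} = y_n + (h/2)·(k1 + k2).
t=1.000000, y=-1.980000:
  k1 = f(1.000000, -1.980000) = -4.474800
  k2 = f(1.090000, -2.382732) = -5.384974
  y ← -1.980000 + (0.09/2)·(-4.474800 + (-5.384974)) = -2.423690
t=1.090000, y=-2.423690:
  k1 = f(1.090000, -2.423690) = -5.477539
  k2 = f(1.180000, -2.916668) = -6.591670
  y ← -2.423690 + (0.09/2)·(-5.477539 + (-6.591670)) = -2.966804
y(1.18) ≈ -2.9668

-2.9668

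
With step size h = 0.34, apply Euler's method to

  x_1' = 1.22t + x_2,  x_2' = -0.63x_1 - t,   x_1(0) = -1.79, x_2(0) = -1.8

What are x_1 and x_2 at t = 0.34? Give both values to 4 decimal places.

Euler on (x_1,x_2): x_1_{n+1} = x_1_n + h·x_1', x_2_{n+1} = x_2_n + h·x_2'.
0.000000: (-1.790000, -1.800000); f=(-1.800000, 1.127700) → (-2.402000, -1.416582)
(x_1(0.34), x_2(0.34)) ≈ (-2.4020, -1.4166)

-2.4020, -1.4166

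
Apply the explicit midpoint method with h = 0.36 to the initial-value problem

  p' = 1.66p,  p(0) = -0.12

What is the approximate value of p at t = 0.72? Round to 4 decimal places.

Midpoint: k1 = f(t_n, p_n); k2 = f(t_n + h/2, p_n + (h/2)·k1); p_{n+1} = p_n + h·k2.
t=0.000000, p=-0.120000:
  k1 = f(0.000000, -0.120000) = -0.199200
  k2 = f(0.180000, -0.155856) = -0.258721
  p ← -0.120000 + 0.36·(-0.258721) = -0.213140
t=0.360000, p=-0.213140:
  k1 = f(0.360000, -0.213140) = -0.353812
  k2 = f(0.540000, -0.276826) = -0.459531
  p ← -0.213140 + 0.36·(-0.459531) = -0.378571
p(0.72) ≈ -0.3786

-0.3786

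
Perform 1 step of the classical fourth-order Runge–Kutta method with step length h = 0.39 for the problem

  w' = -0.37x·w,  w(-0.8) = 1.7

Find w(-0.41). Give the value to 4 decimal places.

1.8551

RK4: k1 = f(x_n, w_n); k2 = f(x_n + h/2, w_n + (h/2)·k1); k3 = f(x_n + h/2, w_n + (h/2)·k2); k4 = f(x_n + h, w_n + h·k3); w_{n+1} = w_n + (h/6)·(k1 + 2k2 + 2k3 + k4).
x=-0.800000, w=1.700000:
  k1 = f(-0.800000, 1.700000) = 0.503200
  k2 = f(-0.605000, 1.798124) = 0.402510
  k3 = f(-0.605000, 1.778489) = 0.398115
  k4 = f(-0.410000, 1.855265) = 0.281444
  w ← 1.700000 + (0.39/6)·(k1 + 2k2 + 2k3 + k4) = 1.855083
w(-0.41) ≈ 1.8551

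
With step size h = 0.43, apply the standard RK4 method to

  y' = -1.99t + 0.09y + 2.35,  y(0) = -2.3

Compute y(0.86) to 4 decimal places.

RK4: k1 = f(t_n, y_n); k2 = f(t_n + h/2, y_n + (h/2)·k1); k3 = f(t_n + h/2, y_n + (h/2)·k2); k4 = f(t_n + h, y_n + h·k3); y_{n+1} = y_n + (h/6)·(k1 + 2k2 + 2k3 + k4).
t=0.000000, y=-2.300000:
  k1 = f(0.000000, -2.300000) = 2.143000
  k2 = f(0.215000, -1.839255) = 1.756617
  k3 = f(0.215000, -1.922327) = 1.749141
  k4 = f(0.430000, -1.547870) = 1.354992
  y ← -2.300000 + (0.43/6)·(k1 + 2k2 + 2k3 + k4) = -1.546819
t=0.430000, y=-1.546819:
  k1 = f(0.430000, -1.546819) = 1.355086
  k2 = f(0.645000, -1.255475) = 0.953457
  k3 = f(0.645000, -1.341825) = 0.945686
  k4 = f(0.860000, -1.140174) = 0.535984
  y ← -1.546819 + (0.43/6)·(k1 + 2k2 + 2k3 + k4) = -1.139081
y(0.86) ≈ -1.1391

-1.1391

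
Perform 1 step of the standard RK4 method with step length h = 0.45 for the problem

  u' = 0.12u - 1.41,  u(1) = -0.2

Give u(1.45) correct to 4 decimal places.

-0.8630

RK4: k1 = f(x_n, u_n); k2 = f(x_n + h/2, u_n + (h/2)·k1); k3 = f(x_n + h/2, u_n + (h/2)·k2); k4 = f(x_n + h, u_n + h·k3); u_{n+1} = u_n + (h/6)·(k1 + 2k2 + 2k3 + k4).
x=1.000000, u=-0.200000:
  k1 = f(1.000000, -0.200000) = -1.434000
  k2 = f(1.225000, -0.522650) = -1.472718
  k3 = f(1.225000, -0.531362) = -1.473763
  k4 = f(1.450000, -0.863194) = -1.513583
  u ← -0.200000 + (0.45/6)·(k1 + 2k2 + 2k3 + k4) = -0.863041
u(1.45) ≈ -0.8630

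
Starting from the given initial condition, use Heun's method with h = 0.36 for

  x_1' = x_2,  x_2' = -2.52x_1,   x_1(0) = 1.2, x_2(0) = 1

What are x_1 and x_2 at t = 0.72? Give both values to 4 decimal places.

Heun on (x_1,x_2): k1 = f(t_n, state_n); k2 = f(t_n + h, state_n + h·k1); state_{n+1} = state_n + (h/2)·(k1 + k2).
0.000000: (1.200000, 1.000000)
  k1 = (1.000000, -3.024000)
  predictor → (1.560000, -0.088640)
  k2 = (-0.088640, -3.931200)
  → (1.364045, -0.251936)
0.360000: (1.364045, -0.251936)
  k1 = (-0.251936, -3.437393)
  predictor → (1.273348, -1.489397)
  k2 = (-1.489397, -3.208837)
  → (1.050605, -1.448257)
(x_1(0.72), x_2(0.72)) ≈ (1.0506, -1.4483)

1.0506, -1.4483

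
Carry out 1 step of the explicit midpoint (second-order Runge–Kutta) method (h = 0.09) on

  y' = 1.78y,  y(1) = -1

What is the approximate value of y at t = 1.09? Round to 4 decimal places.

Midpoint: k1 = f(t_n, y_n); k2 = f(t_n + h/2, y_n + (h/2)·k1); y_{n+1} = y_n + h·k2.
t=1.000000, y=-1.000000:
  k1 = f(1.000000, -1.000000) = -1.780000
  k2 = f(1.045000, -1.080100) = -1.922578
  y ← -1.000000 + 0.09·(-1.922578) = -1.173032
y(1.09) ≈ -1.1730

-1.1730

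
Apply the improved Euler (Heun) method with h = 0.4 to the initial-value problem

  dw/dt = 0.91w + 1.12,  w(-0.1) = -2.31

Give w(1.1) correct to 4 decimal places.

-4.3883

Heun: k1 = f(t_n, w_n); k2 = f(t_n + h, w_n + h·k1); w_{n+1} = w_n + (h/2)·(k1 + k2).
t=-0.100000, w=-2.310000:
  k1 = f(-0.100000, -2.310000) = -0.982100
  k2 = f(0.300000, -2.702840) = -1.339584
  w ← -2.310000 + (0.4/2)·(-0.982100 + (-1.339584)) = -2.774337
t=0.300000, w=-2.774337:
  k1 = f(0.300000, -2.774337) = -1.404647
  k2 = f(0.700000, -3.336196) = -1.915938
  w ← -2.774337 + (0.4/2)·(-1.404647 + (-1.915938)) = -3.438454
t=0.700000, w=-3.438454:
  k1 = f(0.700000, -3.438454) = -2.008993
  k2 = f(1.100000, -4.242051) = -2.740266
  w ← -3.438454 + (0.4/2)·(-2.008993 + (-2.740266)) = -4.388306
w(1.1) ≈ -4.3883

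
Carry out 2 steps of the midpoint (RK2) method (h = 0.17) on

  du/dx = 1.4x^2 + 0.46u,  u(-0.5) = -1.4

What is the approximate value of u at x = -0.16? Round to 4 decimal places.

Midpoint: k1 = f(x_n, u_n); k2 = f(x_n + h/2, u_n + (h/2)·k1); u_{n+1} = u_n + h·k2.
x=-0.500000, u=-1.400000:
  k1 = f(-0.500000, -1.400000) = -0.294000
  k2 = f(-0.415000, -1.424990) = -0.414380
  u ← -1.400000 + 0.17·(-0.414380) = -1.470445
x=-0.330000, u=-1.470445:
  k1 = f(-0.330000, -1.470445) = -0.523945
  k2 = f(-0.245000, -1.514980) = -0.612856
  u ← -1.470445 + 0.17·(-0.612856) = -1.574630
u(-0.16) ≈ -1.5746

-1.5746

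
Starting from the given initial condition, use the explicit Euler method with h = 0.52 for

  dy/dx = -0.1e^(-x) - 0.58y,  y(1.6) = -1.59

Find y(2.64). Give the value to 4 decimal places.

-0.7891

Euler: y_{n+1} = y_n + h·f(x_n, y_n).
x=1.600000, y=-1.590000: f=0.902010 → y ← -1.590000 + 0.52·0.902010 = -1.120955
x=2.120000, y=-1.120955: f=0.638151 → y ← -1.120955 + 0.52·0.638151 = -0.789116
y(2.64) ≈ -0.7891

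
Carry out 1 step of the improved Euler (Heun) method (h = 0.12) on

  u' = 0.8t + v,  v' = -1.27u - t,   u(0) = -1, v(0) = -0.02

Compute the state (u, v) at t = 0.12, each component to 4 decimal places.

Heun on (u,v): k1 = f(t_n, state_n); k2 = f(t_n + h, state_n + h·k1); state_{n+1} = state_n + (h/2)·(k1 + k2).
0.000000: (-1.000000, -0.020000)
  k1 = (-0.020000, 1.270000)
  predictor → (-1.002400, 0.132400)
  k2 = (0.228400, 1.153048)
  → (-0.987496, 0.125383)
(u(0.12), v(0.12)) ≈ (-0.9875, 0.1254)

-0.9875, 0.1254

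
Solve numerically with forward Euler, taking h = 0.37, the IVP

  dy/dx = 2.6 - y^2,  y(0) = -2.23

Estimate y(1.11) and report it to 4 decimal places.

Euler: y_{n+1} = y_n + h·f(x_n, y_n).
x=0.000000, y=-2.230000: f=-2.372900 → y ← -2.230000 + 0.37·(-2.372900) = -3.107973
x=0.370000, y=-3.107973: f=-7.059496 → y ← -3.107973 + 0.37·(-7.059496) = -5.719987
x=0.740000, y=-5.719987: f=-30.118247 → y ← -5.719987 + 0.37·(-30.118247) = -16.863738
y(1.11) ≈ -16.8637

-16.8637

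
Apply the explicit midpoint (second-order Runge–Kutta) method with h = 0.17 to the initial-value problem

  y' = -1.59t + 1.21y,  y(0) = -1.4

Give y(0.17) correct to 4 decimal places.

-1.7406

Midpoint: k1 = f(t_n, y_n); k2 = f(t_n + h/2, y_n + (h/2)·k1); y_{n+1} = y_n + h·k2.
t=0.000000, y=-1.400000:
  k1 = f(0.000000, -1.400000) = -1.694000
  k2 = f(0.085000, -1.543990) = -2.003378
  y ← -1.400000 + 0.17·(-2.003378) = -1.740574
y(0.17) ≈ -1.7406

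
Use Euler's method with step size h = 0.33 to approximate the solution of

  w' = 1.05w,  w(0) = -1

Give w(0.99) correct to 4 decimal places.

-2.4413

Euler: w_{n+1} = w_n + h·f(x_n, w_n).
x=0.000000, w=-1.000000: f=-1.050000 → w ← -1.000000 + 0.33·(-1.050000) = -1.346500
x=0.330000, w=-1.346500: f=-1.413825 → w ← -1.346500 + 0.33·(-1.413825) = -1.813062
x=0.660000, w=-1.813062: f=-1.903715 → w ← -1.813062 + 0.33·(-1.903715) = -2.441288
w(0.99) ≈ -2.4413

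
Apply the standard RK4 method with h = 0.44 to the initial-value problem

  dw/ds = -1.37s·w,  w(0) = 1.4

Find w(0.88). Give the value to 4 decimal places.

RK4: k1 = f(s_n, w_n); k2 = f(s_n + h/2, w_n + (h/2)·k1); k3 = f(s_n + h/2, w_n + (h/2)·k2); k4 = f(s_n + h, w_n + h·k3); w_{n+1} = w_n + (h/6)·(k1 + 2k2 + 2k3 + k4).
s=0.000000, w=1.400000:
  k1 = f(0.000000, 1.400000) = 0.000000
  k2 = f(0.220000, 1.400000) = -0.421960
  k3 = f(0.220000, 1.307169) = -0.393981
  k4 = f(0.440000, 1.226649) = -0.739424
  w ← 1.400000 + (0.44/6)·(k1 + 2k2 + 2k3 + k4) = 1.226104
s=0.440000, w=1.226104:
  k1 = f(0.440000, 1.226104) = -0.739096
  k2 = f(0.660000, 1.063503) = -0.961620
  k3 = f(0.660000, 1.014548) = -0.917354
  k4 = f(0.880000, 0.822468) = -0.991568
  w ← 1.226104 + (0.44/6)·(k1 + 2k2 + 2k3 + k4) = 0.823606
w(0.88) ≈ 0.8236

0.8236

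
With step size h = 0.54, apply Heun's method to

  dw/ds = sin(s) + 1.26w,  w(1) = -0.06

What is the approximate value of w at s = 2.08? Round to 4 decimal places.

Heun: k1 = f(s_n, w_n); k2 = f(s_n + h, w_n + h·k1); w_{n+1} = w_n + (h/2)·(k1 + k2).
s=1.000000, w=-0.060000:
  k1 = f(1.000000, -0.060000) = 0.765871
  k2 = f(1.540000, 0.353570) = 1.445024
  w ← -0.060000 + (0.54/2)·(0.765871 + 1.445024) = 0.536942
s=1.540000, w=0.536942:
  k1 = f(1.540000, 0.536942) = 1.676072
  k2 = f(2.080000, 1.442021) = 2.690079
  w ← 0.536942 + (0.54/2)·(1.676072 + 2.690079) = 1.715803
w(2.08) ≈ 1.7158

1.7158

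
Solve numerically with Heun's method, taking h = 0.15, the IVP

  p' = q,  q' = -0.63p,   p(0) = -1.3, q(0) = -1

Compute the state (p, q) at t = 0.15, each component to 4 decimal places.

-1.4408, -0.8701

Heun on (p,q): k1 = f(t_n, state_n); k2 = f(t_n + h, state_n + h·k1); state_{n+1} = state_n + (h/2)·(k1 + k2).
0.000000: (-1.300000, -1.000000)
  k1 = (-1.000000, 0.819000)
  predictor → (-1.450000, -0.877150)
  k2 = (-0.877150, 0.913500)
  → (-1.440786, -0.870062)
(p(0.15), q(0.15)) ≈ (-1.4408, -0.8701)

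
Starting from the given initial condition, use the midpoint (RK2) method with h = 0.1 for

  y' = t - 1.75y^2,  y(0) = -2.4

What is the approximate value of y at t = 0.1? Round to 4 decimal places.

Midpoint: k1 = f(t_n, y_n); k2 = f(t_n + h/2, y_n + (h/2)·k1); y_{n+1} = y_n + h·k2.
t=0.000000, y=-2.400000:
  k1 = f(0.000000, -2.400000) = -10.080000
  k2 = f(0.050000, -2.904000) = -14.708128
  y ← -2.400000 + 0.1·(-14.708128) = -3.870813
y(0.1) ≈ -3.8708

-3.8708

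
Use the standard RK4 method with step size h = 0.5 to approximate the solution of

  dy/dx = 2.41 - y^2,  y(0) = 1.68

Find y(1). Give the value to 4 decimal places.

1.5617

RK4: k1 = f(x_n, y_n); k2 = f(x_n + h/2, y_n + (h/2)·k1); k3 = f(x_n + h/2, y_n + (h/2)·k2); k4 = f(x_n + h, y_n + h·k3); y_{n+1} = y_n + (h/6)·(k1 + 2k2 + 2k3 + k4).
x=0.000000, y=1.680000:
  k1 = f(0.000000, 1.680000) = -0.412400
  k2 = f(0.250000, 1.576900) = -0.076614
  k3 = f(0.250000, 1.660847) = -0.348411
  k4 = f(0.500000, 1.505794) = 0.142584
  y ← 1.680000 + (0.5/6)·(k1 + 2k2 + 2k3 + k4) = 1.586678
x=0.500000, y=1.586678:
  k1 = f(0.500000, 1.586678) = -0.107546
  k2 = f(0.750000, 1.559791) = -0.022949
  k3 = f(0.750000, 1.580941) = -0.089373
  k4 = f(1.000000, 1.541991) = 0.032263
  y ← 1.586678 + (0.5/6)·(k1 + 2k2 + 2k3 + k4) = 1.561684
y(1) ≈ 1.5617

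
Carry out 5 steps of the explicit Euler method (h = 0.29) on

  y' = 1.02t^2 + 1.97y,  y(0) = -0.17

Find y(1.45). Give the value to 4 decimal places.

-0.5363

Euler: y_{n+1} = y_n + h·f(t_n, y_n).
t=0.000000, y=-0.170000: f=-0.334900 → y ← -0.170000 + 0.29·(-0.334900) = -0.267121
t=0.290000, y=-0.267121: f=-0.440446 → y ← -0.267121 + 0.29·(-0.440446) = -0.394850
t=0.580000, y=-0.394850: f=-0.434727 → y ← -0.394850 + 0.29·(-0.434727) = -0.520921
t=0.870000, y=-0.520921: f=-0.254177 → y ← -0.520921 + 0.29·(-0.254177) = -0.594633
t=1.160000, y=-0.594633: f=0.201085 → y ← -0.594633 + 0.29·0.201085 = -0.536318
y(1.45) ≈ -0.5363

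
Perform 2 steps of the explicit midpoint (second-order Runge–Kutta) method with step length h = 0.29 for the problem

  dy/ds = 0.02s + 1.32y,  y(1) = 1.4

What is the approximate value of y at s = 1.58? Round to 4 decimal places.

2.9892

Midpoint: k1 = f(s_n, y_n); k2 = f(s_n + h/2, y_n + (h/2)·k1); y_{n+1} = y_n + h·k2.
s=1.000000, y=1.400000:
  k1 = f(1.000000, 1.400000) = 1.868000
  k2 = f(1.145000, 1.670860) = 2.228435
  y ← 1.400000 + 0.29·2.228435 = 2.046246
s=1.290000, y=2.046246:
  k1 = f(1.290000, 2.046246) = 2.726845
  k2 = f(1.435000, 2.441639) = 3.251663
  y ← 2.046246 + 0.29·3.251663 = 2.989229
y(1.58) ≈ 2.9892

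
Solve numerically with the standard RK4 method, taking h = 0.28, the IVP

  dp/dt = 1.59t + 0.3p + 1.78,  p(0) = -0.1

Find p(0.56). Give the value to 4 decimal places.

1.2310

RK4: k1 = f(t_n, p_n); k2 = f(t_n + h/2, p_n + (h/2)·k1); k3 = f(t_n + h/2, p_n + (h/2)·k2); k4 = f(t_n + h, p_n + h·k3); p_{n+1} = p_n + (h/6)·(k1 + 2k2 + 2k3 + k4).
t=0.000000, p=-0.100000:
  k1 = f(0.000000, -0.100000) = 1.750000
  k2 = f(0.140000, 0.145000) = 2.046100
  k3 = f(0.140000, 0.186454) = 2.058536
  k4 = f(0.280000, 0.476390) = 2.368117
  p ← -0.100000 + (0.28/6)·(k1 + 2k2 + 2k3 + k4) = 0.475278
t=0.280000, p=0.475278:
  k1 = f(0.280000, 0.475278) = 2.367783
  k2 = f(0.420000, 0.806768) = 2.689830
  k3 = f(0.420000, 0.851854) = 2.703356
  k4 = f(0.560000, 1.232218) = 3.040065
  p ← 0.475278 + (0.28/6)·(k1 + 2k2 + 2k3 + k4) = 1.231009
p(0.56) ≈ 1.2310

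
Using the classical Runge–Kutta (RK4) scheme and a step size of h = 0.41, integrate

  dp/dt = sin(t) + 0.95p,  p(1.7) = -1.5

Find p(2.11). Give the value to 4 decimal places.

RK4: k1 = f(t_n, p_n); k2 = f(t_n + h/2, p_n + (h/2)·k1); k3 = f(t_n + h/2, p_n + (h/2)·k2); k4 = f(t_n + h, p_n + h·k3); p_{n+1} = p_n + (h/6)·(k1 + 2k2 + 2k3 + k4).
t=1.700000, p=-1.500000:
  k1 = f(1.700000, -1.500000) = -0.433335
  k2 = f(1.905000, -1.588834) = -0.564720
  k3 = f(1.905000, -1.615768) = -0.590307
  k4 = f(2.110000, -1.742026) = -0.796807
  p ← -1.500000 + (0.41/6)·(k1 + 2k2 + 2k3 + k4) = -1.741913
p(2.11) ≈ -1.7419

-1.7419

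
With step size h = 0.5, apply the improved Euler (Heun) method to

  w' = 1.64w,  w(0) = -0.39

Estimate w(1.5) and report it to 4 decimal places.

Heun: k1 = f(x_n, w_n); k2 = f(x_n + h, w_n + h·k1); w_{n+1} = w_n + (h/2)·(k1 + k2).
x=0.000000, w=-0.390000:
  k1 = f(0.000000, -0.390000) = -0.639600
  k2 = f(0.500000, -0.709800) = -1.164072
  w ← -0.390000 + (0.5/2)·(-0.639600 + (-1.164072)) = -0.840918
x=0.500000, w=-0.840918:
  k1 = f(0.500000, -0.840918) = -1.379106
  k2 = f(1.000000, -1.530471) = -2.509972
  w ← -0.840918 + (0.5/2)·(-1.379106 + (-2.509972)) = -1.813187
x=1.000000, w=-1.813187:
  k1 = f(1.000000, -1.813187) = -2.973627
  k2 = f(1.500000, -3.300001) = -5.412002
  w ← -1.813187 + (0.5/2)·(-2.973627 + (-5.412002)) = -3.909595
w(1.5) ≈ -3.9096

-3.9096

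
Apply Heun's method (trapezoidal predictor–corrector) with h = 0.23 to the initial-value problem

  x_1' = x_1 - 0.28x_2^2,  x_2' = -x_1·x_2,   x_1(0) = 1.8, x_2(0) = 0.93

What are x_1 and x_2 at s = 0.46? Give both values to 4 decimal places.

2.7694, 0.3569

Heun on (x_1,x_2): k1 = f(s_n, state_n); k2 = f(s_n + h, state_n + h·k1); state_{n+1} = state_n + (h/2)·(k1 + k2).
0.000000: (1.800000, 0.930000)
  k1 = (1.557828, -1.674000)
  predictor → (2.158300, 0.544980)
  k2 = (2.075140, -1.176231)
  → (2.217791, 0.602223)
0.230000: (2.217791, 0.602223)
  k1 = (2.116243, -1.335606)
  predictor → (2.704527, 0.295034)
  k2 = (2.680154, -0.797928)
  → (2.769377, 0.356867)
(x_1(0.46), x_2(0.46)) ≈ (2.7694, 0.3569)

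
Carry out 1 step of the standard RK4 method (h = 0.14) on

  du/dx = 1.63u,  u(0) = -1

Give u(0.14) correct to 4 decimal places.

RK4: k1 = f(x_n, u_n); k2 = f(x_n + h/2, u_n + (h/2)·k1); k3 = f(x_n + h/2, u_n + (h/2)·k2); k4 = f(x_n + h, u_n + h·k3); u_{n+1} = u_n + (h/6)·(k1 + 2k2 + 2k3 + k4).
x=0.000000, u=-1.000000:
  k1 = f(0.000000, -1.000000) = -1.630000
  k2 = f(0.070000, -1.114100) = -1.815983
  k3 = f(0.070000, -1.127119) = -1.837204
  k4 = f(0.140000, -1.257209) = -2.049250
  u ← -1.000000 + (0.14/6)·(k1 + 2k2 + 2k3 + k4) = -1.256331
u(0.14) ≈ -1.2563

-1.2563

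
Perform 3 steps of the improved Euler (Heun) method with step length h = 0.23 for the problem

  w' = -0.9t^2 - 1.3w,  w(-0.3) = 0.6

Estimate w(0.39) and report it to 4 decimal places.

Heun: k1 = f(t_n, w_n); k2 = f(t_n + h, w_n + h·k1); w_{n+1} = w_n + (h/2)·(k1 + k2).
t=-0.300000, w=0.600000:
  k1 = f(-0.300000, 0.600000) = -0.861000
  k2 = f(-0.070000, 0.401970) = -0.526971
  w ← 0.600000 + (0.23/2)·(-0.861000 + (-0.526971)) = 0.440383
t=-0.070000, w=0.440383:
  k1 = f(-0.070000, 0.440383) = -0.576908
  k2 = f(0.160000, 0.307694) = -0.423043
  w ← 0.440383 + (0.23/2)·(-0.576908 + (-0.423043)) = 0.325389
t=0.160000, w=0.325389:
  k1 = f(0.160000, 0.325389) = -0.446046
  k2 = f(0.390000, 0.222798) = -0.426528
  w ← 0.325389 + (0.23/2)·(-0.446046 + (-0.426528)) = 0.225043
w(0.39) ≈ 0.2250

0.2250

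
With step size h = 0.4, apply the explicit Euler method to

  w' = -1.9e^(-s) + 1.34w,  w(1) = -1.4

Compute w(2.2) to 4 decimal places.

Euler: w_{n+1} = w_n + h·f(s_n, w_n).
s=1.000000, w=-1.400000: f=-2.574971 → w ← -1.400000 + 0.4·(-2.574971) = -2.429988
s=1.400000, w=-2.429988: f=-3.724719 → w ← -2.429988 + 0.4·(-3.724719) = -3.919876
s=1.800000, w=-3.919876: f=-5.566702 → w ← -3.919876 + 0.4·(-5.566702) = -6.146556
w(2.2) ≈ -6.1466

-6.1466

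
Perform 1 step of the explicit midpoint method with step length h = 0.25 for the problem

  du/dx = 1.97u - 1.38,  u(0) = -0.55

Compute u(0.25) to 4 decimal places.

-1.3175

Midpoint: k1 = f(x_n, u_n); k2 = f(x_n + h/2, u_n + (h/2)·k1); u_{n+1} = u_n + h·k2.
x=0.000000, u=-0.550000:
  k1 = f(0.000000, -0.550000) = -2.463500
  k2 = f(0.125000, -0.857938) = -3.070137
  u ← -0.550000 + 0.25·(-3.070137) = -1.317534
u(0.25) ≈ -1.3175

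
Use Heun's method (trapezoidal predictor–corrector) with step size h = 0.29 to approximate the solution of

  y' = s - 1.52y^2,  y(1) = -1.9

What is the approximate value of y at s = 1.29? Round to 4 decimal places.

-4.6223

Heun: k1 = f(s_n, y_n); k2 = f(s_n + h, y_n + h·k1); y_{n+1} = y_n + (h/2)·(k1 + k2).
s=1.000000, y=-1.900000:
  k1 = f(1.000000, -1.900000) = -4.487200
  k2 = f(1.290000, -3.201288) = -14.287332
  y ← -1.900000 + (0.29/2)·(-4.487200 + (-14.287332)) = -4.622307
y(1.29) ≈ -4.6223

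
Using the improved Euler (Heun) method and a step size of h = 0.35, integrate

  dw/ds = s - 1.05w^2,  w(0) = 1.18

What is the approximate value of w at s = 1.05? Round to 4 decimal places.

Heun: k1 = f(s_n, w_n); k2 = f(s_n + h, w_n + h·k1); w_{n+1} = w_n + (h/2)·(k1 + k2).
s=0.000000, w=1.180000:
  k1 = f(0.000000, 1.180000) = -1.462020
  k2 = f(0.350000, 0.668293) = -0.118946
  w ← 1.180000 + (0.35/2)·(-1.462020 + (-0.118946)) = 0.903331
s=0.350000, w=0.903331:
  k1 = f(0.350000, 0.903331) = -0.506807
  k2 = f(0.700000, 0.725948) = 0.146649
  w ← 0.903331 + (0.35/2)·(-0.506807 + 0.146649) = 0.840303
s=0.700000, w=0.840303:
  k1 = f(0.700000, 0.840303) = -0.041415
  k2 = f(1.050000, 0.825808) = 0.333943
  w ← 0.840303 + (0.35/2)·(-0.041415 + 0.333943) = 0.891496
w(1.05) ≈ 0.8915

0.8915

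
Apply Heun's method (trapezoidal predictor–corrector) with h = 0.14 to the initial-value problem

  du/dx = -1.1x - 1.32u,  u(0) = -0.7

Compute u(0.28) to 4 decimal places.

Heun: k1 = f(x_n, u_n); k2 = f(x_n + h, u_n + h·k1); u_{n+1} = u_n + (h/2)·(k1 + k2).
x=0.000000, u=-0.700000:
  k1 = f(0.000000, -0.700000) = 0.924000
  k2 = f(0.140000, -0.570640) = 0.599245
  u ← -0.700000 + (0.14/2)·(0.924000 + 0.599245) = -0.593373
x=0.140000, u=-0.593373:
  k1 = f(0.140000, -0.593373) = 0.629252
  k2 = f(0.280000, -0.505278) = 0.358966
  u ← -0.593373 + (0.14/2)·(0.629252 + 0.358966) = -0.524198
u(0.28) ≈ -0.5242

-0.5242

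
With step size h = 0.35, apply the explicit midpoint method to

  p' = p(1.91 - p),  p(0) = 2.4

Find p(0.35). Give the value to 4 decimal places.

2.1817

Midpoint: k1 = f(x_n, p_n); k2 = f(x_n + h/2, p_n + (h/2)·k1); p_{n+1} = p_n + h·k2.
x=0.000000, p=2.400000:
  k1 = f(0.000000, 2.400000) = -1.176000
  k2 = f(0.175000, 2.194200) = -0.623592
  p ← 2.400000 + 0.35·(-0.623592) = 2.181743
p(0.35) ≈ 2.1817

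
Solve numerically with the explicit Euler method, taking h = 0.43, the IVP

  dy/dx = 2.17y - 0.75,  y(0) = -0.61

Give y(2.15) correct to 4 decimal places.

Euler: y_{n+1} = y_n + h·f(x_n, y_n).
x=0.000000, y=-0.610000: f=-2.073700 → y ← -0.610000 + 0.43·(-2.073700) = -1.501691
x=0.430000, y=-1.501691: f=-4.008669 → y ← -1.501691 + 0.43·(-4.008669) = -3.225419
x=0.860000, y=-3.225419: f=-7.749159 → y ← -3.225419 + 0.43·(-7.749159) = -6.557557
x=1.290000, y=-6.557557: f=-14.979899 → y ← -6.557557 + 0.43·(-14.979899) = -12.998914
x=1.720000, y=-12.998914: f=-28.957643 → y ← -12.998914 + 0.43·(-28.957643) = -25.450700
y(2.15) ≈ -25.4507

-25.4507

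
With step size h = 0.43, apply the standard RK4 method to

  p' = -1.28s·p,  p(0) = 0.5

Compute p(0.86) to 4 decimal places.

RK4: k1 = f(s_n, p_n); k2 = f(s_n + h/2, p_n + (h/2)·k1); k3 = f(s_n + h/2, p_n + (h/2)·k2); k4 = f(s_n + h, p_n + h·k3); p_{n+1} = p_n + (h/6)·(k1 + 2k2 + 2k3 + k4).
s=0.000000, p=0.500000:
  k1 = f(0.000000, 0.500000) = 0.000000
  k2 = f(0.215000, 0.500000) = -0.137600
  k3 = f(0.215000, 0.470416) = -0.129458
  k4 = f(0.430000, 0.444333) = -0.244561
  p ← 0.500000 + (0.43/6)·(k1 + 2k2 + 2k3 + k4) = 0.444195
s=0.430000, p=0.444195:
  k1 = f(0.430000, 0.444195) = -0.244485
  k2 = f(0.645000, 0.391631) = -0.323330
  k3 = f(0.645000, 0.374679) = -0.309335
  k4 = f(0.860000, 0.311181) = -0.342548
  p ← 0.444195 + (0.43/6)·(k1 + 2k2 + 2k3 + k4) = 0.311442
p(0.86) ≈ 0.3114

0.3114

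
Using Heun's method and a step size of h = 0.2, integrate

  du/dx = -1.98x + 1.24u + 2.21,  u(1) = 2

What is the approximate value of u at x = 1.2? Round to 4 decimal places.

2.5696

Heun: k1 = f(x_n, u_n); k2 = f(x_n + h, u_n + h·k1); u_{n+1} = u_n + (h/2)·(k1 + k2).
x=1.000000, u=2.000000:
  k1 = f(1.000000, 2.000000) = 2.710000
  k2 = f(1.200000, 2.542000) = 2.986080
  u ← 2.000000 + (0.2/2)·(2.710000 + 2.986080) = 2.569608
u(1.2) ≈ 2.5696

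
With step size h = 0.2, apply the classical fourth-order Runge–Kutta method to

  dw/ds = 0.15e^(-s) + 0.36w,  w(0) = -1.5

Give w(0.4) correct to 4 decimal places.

-1.6789

RK4: k1 = f(s_n, w_n); k2 = f(s_n + h/2, w_n + (h/2)·k1); k3 = f(s_n + h/2, w_n + (h/2)·k2); k4 = f(s_n + h, w_n + h·k3); w_{n+1} = w_n + (h/6)·(k1 + 2k2 + 2k3 + k4).
s=0.000000, w=-1.500000:
  k1 = f(0.000000, -1.500000) = -0.390000
  k2 = f(0.100000, -1.539000) = -0.418314
  k3 = f(0.100000, -1.541831) = -0.419334
  k4 = f(0.200000, -1.583867) = -0.447382
  w ← -1.500000 + (0.2/6)·(k1 + 2k2 + 2k3 + k4) = -1.583756
s=0.200000, w=-1.583756:
  k1 = f(0.200000, -1.583756) = -0.447343
  k2 = f(0.300000, -1.628490) = -0.475134
  k3 = f(0.300000, -1.631269) = -0.476134
  k4 = f(0.400000, -1.678983) = -0.503886
  w ← -1.583756 + (0.2/6)·(k1 + 2k2 + 2k3 + k4) = -1.678881
w(0.4) ≈ -1.6789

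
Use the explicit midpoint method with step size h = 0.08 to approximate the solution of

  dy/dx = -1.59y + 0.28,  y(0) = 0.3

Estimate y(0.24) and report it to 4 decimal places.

0.2608

Midpoint: k1 = f(x_n, y_n); k2 = f(x_n + h/2, y_n + (h/2)·k1); y_{n+1} = y_n + h·k2.
x=0.000000, y=0.300000:
  k1 = f(0.000000, 0.300000) = -0.197000
  k2 = f(0.040000, 0.292120) = -0.184471
  y ← 0.300000 + 0.08·(-0.184471) = 0.285242
x=0.080000, y=0.285242:
  k1 = f(0.080000, 0.285242) = -0.173535
  k2 = f(0.120000, 0.278301) = -0.162498
  y ← 0.285242 + 0.08·(-0.162498) = 0.272242
x=0.160000, y=0.272242:
  k1 = f(0.160000, 0.272242) = -0.152866
  k2 = f(0.200000, 0.266128) = -0.143143
  y ← 0.272242 + 0.08·(-0.143143) = 0.260791
y(0.24) ≈ 0.2608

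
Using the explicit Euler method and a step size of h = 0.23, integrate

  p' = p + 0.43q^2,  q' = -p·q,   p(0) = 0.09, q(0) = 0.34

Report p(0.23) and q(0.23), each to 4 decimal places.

Euler on (p,q): p_{n+1} = p_n + h·p', q_{n+1} = q_n + h·q'.
0.000000: (0.090000, 0.340000); f=(0.139708, -0.030600) → (0.122133, 0.332962)
(p(0.23), q(0.23)) ≈ (0.1221, 0.3330)

0.1221, 0.3330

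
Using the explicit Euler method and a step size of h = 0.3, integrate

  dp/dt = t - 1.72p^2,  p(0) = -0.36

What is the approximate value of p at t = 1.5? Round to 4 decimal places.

Euler: p_{n+1} = p_n + h·f(t_n, p_n).
t=0.000000, p=-0.360000: f=-0.222912 → p ← -0.360000 + 0.3·(-0.222912) = -0.426874
t=0.300000, p=-0.426874: f=-0.013420 → p ← -0.426874 + 0.3·(-0.013420) = -0.430900
t=0.600000, p=-0.430900: f=0.280640 → p ← -0.430900 + 0.3·0.280640 = -0.346708
t=0.900000, p=-0.346708: f=0.693245 → p ← -0.346708 + 0.3·0.693245 = -0.138734
t=1.200000, p=-0.138734: f=1.166895 → p ← -0.138734 + 0.3·1.166895 = 0.211334
p(1.5) ≈ 0.2113

0.2113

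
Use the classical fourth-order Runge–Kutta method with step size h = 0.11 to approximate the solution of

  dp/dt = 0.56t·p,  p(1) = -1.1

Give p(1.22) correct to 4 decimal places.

RK4: k1 = f(t_n, p_n); k2 = f(t_n + h/2, p_n + (h/2)·k1); k3 = f(t_n + h/2, p_n + (h/2)·k2); k4 = f(t_n + h, p_n + h·k3); p_{n+1} = p_n + (h/6)·(k1 + 2k2 + 2k3 + k4).
t=1.000000, p=-1.100000:
  k1 = f(1.000000, -1.100000) = -0.616000
  k2 = f(1.055000, -1.133880) = -0.669896
  k3 = f(1.055000, -1.136844) = -0.671648
  k4 = f(1.110000, -1.173881) = -0.729685
  p ← -1.100000 + (0.11/6)·(k1 + 2k2 + 2k3 + k4) = -1.173861
t=1.110000, p=-1.173861:
  k1 = f(1.110000, -1.173861) = -0.729672
  k2 = f(1.165000, -1.213993) = -0.792009
  k3 = f(1.165000, -1.217421) = -0.794246
  k4 = f(1.220000, -1.261228) = -0.861671
  p ← -1.173861 + (0.11/6)·(k1 + 2k2 + 2k3 + k4) = -1.261198
p(1.22) ≈ -1.2612

-1.2612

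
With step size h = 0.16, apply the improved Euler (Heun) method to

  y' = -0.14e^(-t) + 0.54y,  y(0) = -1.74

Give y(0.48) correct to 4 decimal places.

-2.3159

Heun: k1 = f(t_n, y_n); k2 = f(t_n + h, y_n + h·k1); y_{n+1} = y_n + (h/2)·(k1 + k2).
t=0.000000, y=-1.740000:
  k1 = f(0.000000, -1.740000) = -1.079600
  k2 = f(0.160000, -1.912736) = -1.152178
  y ← -1.740000 + (0.16/2)·(-1.079600 + (-1.152178)) = -1.918542
t=0.160000, y=-1.918542:
  k1 = f(0.160000, -1.918542) = -1.155313
  k2 = f(0.320000, -2.103392) = -1.237493
  y ← -1.918542 + (0.16/2)·(-1.155313 + (-1.237493)) = -2.109967
t=0.320000, y=-2.109967:
  k1 = f(0.320000, -2.109967) = -1.241043
  k2 = f(0.480000, -2.308534) = -1.333238
  y ← -2.109967 + (0.16/2)·(-1.241043 + (-1.333238)) = -2.315909
y(0.48) ≈ -2.3159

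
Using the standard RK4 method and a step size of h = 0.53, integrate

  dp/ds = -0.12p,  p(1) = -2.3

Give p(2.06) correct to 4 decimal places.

-2.0253

RK4: k1 = f(s_n, p_n); k2 = f(s_n + h/2, p_n + (h/2)·k1); k3 = f(s_n + h/2, p_n + (h/2)·k2); k4 = f(s_n + h, p_n + h·k3); p_{n+1} = p_n + (h/6)·(k1 + 2k2 + 2k3 + k4).
s=1.000000, p=-2.300000:
  k1 = f(1.000000, -2.300000) = 0.276000
  k2 = f(1.265000, -2.226860) = 0.267223
  k3 = f(1.265000, -2.229186) = 0.267502
  k4 = f(1.530000, -2.158224) = 0.258987
  p ← -2.300000 + (0.53/6)·(k1 + 2k2 + 2k3 + k4) = -2.158275
s=1.530000, p=-2.158275:
  k1 = f(1.530000, -2.158275) = 0.258993
  k2 = f(1.795000, -2.089642) = 0.250757
  k3 = f(1.795000, -2.091824) = 0.251019
  k4 = f(2.060000, -2.025235) = 0.243028
  p ← -2.158275 + (0.53/6)·(k1 + 2k2 + 2k3 + k4) = -2.025282
p(2.06) ≈ -2.0253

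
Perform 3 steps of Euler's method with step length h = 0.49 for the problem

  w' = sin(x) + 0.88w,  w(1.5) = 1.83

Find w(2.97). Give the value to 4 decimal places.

Euler: w_{n+1} = w_n + h·f(x_n, w_n).
x=1.500000, w=1.830000: f=2.607895 → w ← 1.830000 + 0.49·2.607895 = 3.107869
x=1.990000, w=3.107869: f=3.648338 → w ← 3.107869 + 0.49·3.648338 = 4.895554
x=2.480000, w=4.895554: f=4.922462 → w ← 4.895554 + 0.49·4.922462 = 7.307560
w(2.97) ≈ 7.3076

7.3076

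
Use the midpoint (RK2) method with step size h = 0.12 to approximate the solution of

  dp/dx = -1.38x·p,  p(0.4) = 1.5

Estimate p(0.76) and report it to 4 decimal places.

1.1233

Midpoint: k1 = f(x_n, p_n); k2 = f(x_n + h/2, p_n + (h/2)·k1); p_{n+1} = p_n + h·k2.
x=0.400000, p=1.500000:
  k1 = f(0.400000, 1.500000) = -0.828000
  k2 = f(0.460000, 1.450320) = -0.920663
  p ← 1.500000 + 0.12·(-0.920663) = 1.389520
x=0.520000, p=1.389520:
  k1 = f(0.520000, 1.389520) = -0.997120
  k2 = f(0.580000, 1.329693) = -1.064286
  p ← 1.389520 + 0.12·(-1.064286) = 1.261806
x=0.640000, p=1.261806:
  k1 = f(0.640000, 1.261806) = -1.114427
  k2 = f(0.700000, 1.194940) = -1.154312
  p ← 1.261806 + 0.12·(-1.154312) = 1.123289
p(0.76) ≈ 1.1233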